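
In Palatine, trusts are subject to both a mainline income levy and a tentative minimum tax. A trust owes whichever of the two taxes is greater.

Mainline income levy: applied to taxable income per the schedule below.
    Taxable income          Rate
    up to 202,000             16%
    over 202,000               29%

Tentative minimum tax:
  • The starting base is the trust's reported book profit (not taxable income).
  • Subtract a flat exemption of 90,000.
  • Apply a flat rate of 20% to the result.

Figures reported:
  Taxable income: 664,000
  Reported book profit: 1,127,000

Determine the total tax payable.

Mainline income levy:
  202,000 × 16% = 32,320
  462,000 × 29% = 133,980
  → 166,300

Tentative minimum tax:
  Base (reported book profit): 1,127,000
  Less exemption 90,000 → base 1,037,000
  1,037,000 × 20% = 207,400

207,400 > 166,300, so the tentative minimum tax is the binding amount.

207,400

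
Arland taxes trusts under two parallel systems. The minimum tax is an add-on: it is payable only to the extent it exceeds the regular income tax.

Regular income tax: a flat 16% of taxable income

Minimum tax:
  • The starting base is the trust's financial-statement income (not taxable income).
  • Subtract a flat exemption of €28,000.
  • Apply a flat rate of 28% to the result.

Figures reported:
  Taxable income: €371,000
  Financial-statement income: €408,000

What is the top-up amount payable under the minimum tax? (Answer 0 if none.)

Regular income tax:
  €371,000 × 16% = €59,360

Minimum tax:
  Base (financial-statement income): €408,000
  Less exemption €28,000 → base €380,000
  €380,000 × 28% = €106,400

Excess of minimum tax over regular income tax: €106,400 − €59,360 = €47,040.

€47,040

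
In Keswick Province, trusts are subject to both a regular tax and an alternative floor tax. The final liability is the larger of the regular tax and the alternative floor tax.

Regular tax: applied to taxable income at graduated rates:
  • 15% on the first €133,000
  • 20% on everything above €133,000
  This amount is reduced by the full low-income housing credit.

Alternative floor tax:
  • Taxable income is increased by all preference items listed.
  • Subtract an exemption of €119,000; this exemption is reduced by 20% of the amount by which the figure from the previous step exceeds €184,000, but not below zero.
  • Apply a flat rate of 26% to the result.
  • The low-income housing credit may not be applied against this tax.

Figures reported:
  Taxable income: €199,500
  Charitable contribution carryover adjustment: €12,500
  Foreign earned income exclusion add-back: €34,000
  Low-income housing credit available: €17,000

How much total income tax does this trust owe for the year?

Regular tax:
  €133,000 × 15% = €19,950
  €66,500 × 20% = €13,300
  → €33,250
  Less low-income housing credit €17,000 → €16,250

Alternative floor tax:
  Adjusted income: €199,500 + €12,500 + €34,000 = €246,000
  Exemption: €119,000 − 20% × (€246,000 − €184,000) = €119,000 − €12,400 = €106,600
  Base: €246,000 − €106,600 = €139,400
  €139,400 × 26% = €36,244

€36,244 > €16,250, so the alternative floor tax is the binding amount.

€36,244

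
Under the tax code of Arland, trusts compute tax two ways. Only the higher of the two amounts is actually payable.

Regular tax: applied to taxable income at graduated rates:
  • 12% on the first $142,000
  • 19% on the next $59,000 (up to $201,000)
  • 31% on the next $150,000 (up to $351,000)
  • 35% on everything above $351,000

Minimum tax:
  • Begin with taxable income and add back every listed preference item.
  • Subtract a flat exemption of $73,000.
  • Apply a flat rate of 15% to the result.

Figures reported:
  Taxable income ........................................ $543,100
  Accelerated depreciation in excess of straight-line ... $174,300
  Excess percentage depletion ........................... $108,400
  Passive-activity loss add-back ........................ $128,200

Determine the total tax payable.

Minimum tax:
  Adjusted income: $543,100 + $174,300 + $108,400 + $128,200 = $954,000
  Less exemption $73,000 → base $881,000
  $881,000 × 15% = $132,150

Regular tax:
  $142,000 × 12% = $17,040
  $59,000 × 19% = $11,210
  $150,000 × 31% = $46,500
  $192,100 × 35% = $67,235
  → $141,985

$141,985 > $132,150, so the regular tax governs.

$141,985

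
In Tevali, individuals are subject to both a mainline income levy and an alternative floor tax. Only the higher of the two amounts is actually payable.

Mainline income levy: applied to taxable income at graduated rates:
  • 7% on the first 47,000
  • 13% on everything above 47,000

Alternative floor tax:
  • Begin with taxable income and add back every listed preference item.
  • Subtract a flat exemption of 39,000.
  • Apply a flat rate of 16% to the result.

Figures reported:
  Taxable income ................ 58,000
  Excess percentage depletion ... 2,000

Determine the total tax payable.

4,720

Mainline income levy:
  47,000 × 7% = 3,290
  11,000 × 13% = 1,430
  → 4,720

Alternative floor tax:
  Adjusted income: 58,000 + 2,000 = 60,000
  Less exemption 39,000 → base 21,000
  21,000 × 16% = 3,360

4,720 > 3,360, so the mainline income levy governs.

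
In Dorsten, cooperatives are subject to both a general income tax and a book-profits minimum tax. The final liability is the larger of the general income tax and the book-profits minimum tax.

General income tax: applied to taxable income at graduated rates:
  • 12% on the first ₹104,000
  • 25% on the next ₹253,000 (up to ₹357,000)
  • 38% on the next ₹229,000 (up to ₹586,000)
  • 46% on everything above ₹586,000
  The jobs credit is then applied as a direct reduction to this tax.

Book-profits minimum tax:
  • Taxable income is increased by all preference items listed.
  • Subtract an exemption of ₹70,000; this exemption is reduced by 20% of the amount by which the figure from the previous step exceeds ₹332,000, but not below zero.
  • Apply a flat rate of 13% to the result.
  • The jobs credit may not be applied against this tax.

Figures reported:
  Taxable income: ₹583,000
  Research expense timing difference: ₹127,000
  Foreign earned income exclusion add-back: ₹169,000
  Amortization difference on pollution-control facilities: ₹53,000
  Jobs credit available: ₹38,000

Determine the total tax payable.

General income tax:
  ₹104,000 × 12% = ₹12,480
  ₹253,000 × 25% = ₹63,250
  ₹226,000 × 38% = ₹85,880
  → ₹161,610
  Less jobs credit ₹38,000 → ₹123,610

Book-profits minimum tax:
  Adjusted income: ₹583,000 + ₹127,000 + ₹169,000 + ₹53,000 = ₹932,000
  Exemption: 20% × (₹932,000 − ₹332,000) = ₹120,000 ≥ ₹70,000, so the exemption is fully phased out
  Base: ₹932,000 − ₹0 = ₹932,000
  ₹932,000 × 13% = ₹121,160

₹123,610 > ₹121,160, so the general income tax governs.

₹123,610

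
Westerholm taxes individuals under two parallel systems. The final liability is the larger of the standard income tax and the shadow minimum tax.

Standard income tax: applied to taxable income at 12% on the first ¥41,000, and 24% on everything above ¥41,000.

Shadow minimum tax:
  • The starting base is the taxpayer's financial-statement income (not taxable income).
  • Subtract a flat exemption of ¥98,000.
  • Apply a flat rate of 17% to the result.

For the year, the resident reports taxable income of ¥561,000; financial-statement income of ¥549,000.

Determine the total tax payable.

¥129,720

Shadow minimum tax:
  Base (financial-statement income): ¥549,000
  Less exemption ¥98,000 → base ¥451,000
  ¥451,000 × 17% = ¥76,670

Standard income tax:
  ¥41,000 × 12% = ¥4,920
  ¥520,000 × 24% = ¥124,800
  → ¥129,720

¥129,720 > ¥76,670, so the standard income tax governs.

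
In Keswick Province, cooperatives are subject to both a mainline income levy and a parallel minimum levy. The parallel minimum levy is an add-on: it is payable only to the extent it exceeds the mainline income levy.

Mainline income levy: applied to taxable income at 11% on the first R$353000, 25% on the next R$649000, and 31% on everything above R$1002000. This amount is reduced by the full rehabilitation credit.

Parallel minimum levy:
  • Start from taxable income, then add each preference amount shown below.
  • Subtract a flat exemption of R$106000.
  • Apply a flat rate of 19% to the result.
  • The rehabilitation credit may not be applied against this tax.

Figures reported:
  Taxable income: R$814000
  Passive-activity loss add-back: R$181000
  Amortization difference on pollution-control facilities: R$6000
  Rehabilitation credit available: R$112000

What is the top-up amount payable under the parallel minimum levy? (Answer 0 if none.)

R$127970

Parallel minimum levy:
  Adjusted income: R$814000 + R$181000 + R$6000 = R$1001000
  Less exemption R$106000 → base R$895000
  R$895000 × 19% = R$170050

Mainline income levy:
  R$353000 × 11% = R$38830
  R$461000 × 25% = R$115250
  → R$154080
  Less rehabilitation credit R$112000 → R$42080

Excess of parallel minimum levy over mainline income levy: R$170050 − R$42080 = R$127970.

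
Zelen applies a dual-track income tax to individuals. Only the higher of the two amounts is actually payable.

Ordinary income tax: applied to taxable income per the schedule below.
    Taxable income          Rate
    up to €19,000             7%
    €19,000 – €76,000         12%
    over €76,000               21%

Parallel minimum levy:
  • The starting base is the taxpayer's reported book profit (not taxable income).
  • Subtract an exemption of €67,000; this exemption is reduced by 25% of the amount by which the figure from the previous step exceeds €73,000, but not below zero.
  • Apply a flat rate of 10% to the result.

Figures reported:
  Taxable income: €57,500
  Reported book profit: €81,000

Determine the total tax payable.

Ordinary income tax:
  €19,000 × 7% = €1,330
  €38,500 × 12% = €4,620
  → €5,950

Parallel minimum levy:
  Base (reported book profit): €81,000
  Exemption: €67,000 − 25% × (€81,000 − €73,000) = €67,000 − €2,000 = €65,000
  Base: €81,000 − €65,000 = €16,000
  €16,000 × 10% = €1,600

€5,950 > €1,600, so the ordinary income tax governs.

€5,950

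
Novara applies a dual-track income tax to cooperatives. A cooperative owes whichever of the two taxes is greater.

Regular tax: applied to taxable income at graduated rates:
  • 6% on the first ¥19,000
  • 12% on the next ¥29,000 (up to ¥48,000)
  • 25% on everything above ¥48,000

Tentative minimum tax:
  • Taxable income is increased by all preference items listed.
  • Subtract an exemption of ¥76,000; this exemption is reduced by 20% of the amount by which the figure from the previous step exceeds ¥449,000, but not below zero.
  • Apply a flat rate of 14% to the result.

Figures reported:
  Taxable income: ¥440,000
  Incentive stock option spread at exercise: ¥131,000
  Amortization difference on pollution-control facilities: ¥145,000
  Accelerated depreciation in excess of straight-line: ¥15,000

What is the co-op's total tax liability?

¥102,620

Tentative minimum tax:
  Adjusted income: ¥440,000 + ¥131,000 + ¥145,000 + ¥15,000 = ¥731,000
  Exemption: ¥76,000 − 20% × (¥731,000 − ¥449,000) = ¥76,000 − ¥56,400 = ¥19,600
  Base: ¥731,000 − ¥19,600 = ¥711,400
  ¥711,400 × 14% = ¥99,596

Regular tax:
  ¥19,000 × 6% = ¥1,140
  ¥29,000 × 12% = ¥3,480
  ¥392,000 × 25% = ¥98,000
  → ¥102,620

¥102,620 > ¥99,596, so the regular tax governs.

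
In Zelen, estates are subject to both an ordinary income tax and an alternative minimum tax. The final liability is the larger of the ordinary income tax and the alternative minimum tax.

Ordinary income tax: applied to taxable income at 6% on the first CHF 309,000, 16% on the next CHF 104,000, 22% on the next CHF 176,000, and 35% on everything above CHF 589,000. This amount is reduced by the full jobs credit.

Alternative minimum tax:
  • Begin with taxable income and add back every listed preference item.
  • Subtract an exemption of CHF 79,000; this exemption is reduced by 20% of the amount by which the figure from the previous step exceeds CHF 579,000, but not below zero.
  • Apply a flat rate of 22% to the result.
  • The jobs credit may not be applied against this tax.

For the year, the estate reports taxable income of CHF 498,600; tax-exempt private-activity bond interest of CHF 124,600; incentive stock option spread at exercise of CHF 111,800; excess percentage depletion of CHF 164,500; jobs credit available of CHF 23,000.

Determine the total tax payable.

Ordinary income tax:
  CHF 309,000 × 6% = CHF 18,540
  CHF 104,000 × 16% = CHF 16,640
  CHF 85,600 × 22% = CHF 18,832
  → CHF 54,012
  Less jobs credit CHF 23,000 → CHF 31,012

Alternative minimum tax:
  Adjusted income: CHF 498,600 + CHF 124,600 + CHF 111,800 + CHF 164,500 = CHF 899,500
  Exemption: CHF 79,000 − 20% × (CHF 899,500 − CHF 579,000) = CHF 79,000 − CHF 64,100 = CHF 14,900
  Base: CHF 899,500 − CHF 14,900 = CHF 884,600
  CHF 884,600 × 22% = CHF 194,612

CHF 194,612 > CHF 31,012, so the alternative minimum tax is the binding amount.

CHF 194,612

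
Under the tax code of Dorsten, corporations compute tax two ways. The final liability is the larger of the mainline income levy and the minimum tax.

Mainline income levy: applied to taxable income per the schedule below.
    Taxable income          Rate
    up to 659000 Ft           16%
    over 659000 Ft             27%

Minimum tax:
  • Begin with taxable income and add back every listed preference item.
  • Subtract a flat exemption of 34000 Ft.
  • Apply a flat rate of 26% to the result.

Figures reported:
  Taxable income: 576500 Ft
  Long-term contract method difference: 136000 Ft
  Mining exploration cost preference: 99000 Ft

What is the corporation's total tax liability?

Mainline income levy:
  576500 Ft × 16% = 92240 Ft

Minimum tax:
  Adjusted income: 576500 Ft + 136000 Ft + 99000 Ft = 811500 Ft
  Less exemption 34000 Ft → base 777500 Ft
  777500 Ft × 26% = 202150 Ft

202150 Ft > 92240 Ft, so the minimum tax is the binding amount.

202150 Ft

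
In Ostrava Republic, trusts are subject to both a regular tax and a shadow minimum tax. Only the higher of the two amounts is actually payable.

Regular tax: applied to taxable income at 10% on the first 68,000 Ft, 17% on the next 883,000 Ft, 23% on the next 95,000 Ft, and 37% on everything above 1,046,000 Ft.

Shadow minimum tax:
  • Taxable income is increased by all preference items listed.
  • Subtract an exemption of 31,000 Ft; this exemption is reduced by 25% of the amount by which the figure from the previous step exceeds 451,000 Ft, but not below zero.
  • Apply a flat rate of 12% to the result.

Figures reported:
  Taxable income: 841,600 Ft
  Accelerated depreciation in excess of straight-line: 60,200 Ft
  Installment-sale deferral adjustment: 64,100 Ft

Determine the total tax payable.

138,312 Ft

Shadow minimum tax:
  Adjusted income: 841,600 Ft + 60,200 Ft + 64,100 Ft = 965,900 Ft
  Exemption: 25% × (965,900 Ft − 451,000 Ft) = 128,725 Ft ≥ 31,000 Ft, so the exemption is fully phased out
  Base: 965,900 Ft − 0 Ft = 965,900 Ft
  965,900 Ft × 12% = 115,908 Ft

Regular tax:
  68,000 Ft × 10% = 6,800 Ft
  773,600 Ft × 17% = 131,512 Ft
  → 138,312 Ft

138,312 Ft > 115,908 Ft, so the regular tax governs.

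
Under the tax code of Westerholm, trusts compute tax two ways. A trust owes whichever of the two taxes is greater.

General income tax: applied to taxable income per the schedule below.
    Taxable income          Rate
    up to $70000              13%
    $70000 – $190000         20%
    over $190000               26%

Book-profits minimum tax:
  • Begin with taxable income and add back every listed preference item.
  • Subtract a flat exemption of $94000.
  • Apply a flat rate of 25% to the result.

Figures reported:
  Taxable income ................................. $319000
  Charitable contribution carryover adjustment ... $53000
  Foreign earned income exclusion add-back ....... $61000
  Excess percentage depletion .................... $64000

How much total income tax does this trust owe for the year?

$100750

General income tax:
  $70000 × 13% = $9100
  $120000 × 20% = $24000
  $129000 × 26% = $33540
  → $66640

Book-profits minimum tax:
  Adjusted income: $319000 + $53000 + $61000 + $64000 = $497000
  Less exemption $94000 → base $403000
  $403000 × 25% = $100750

$100750 > $66640, so the book-profits minimum tax is the binding amount.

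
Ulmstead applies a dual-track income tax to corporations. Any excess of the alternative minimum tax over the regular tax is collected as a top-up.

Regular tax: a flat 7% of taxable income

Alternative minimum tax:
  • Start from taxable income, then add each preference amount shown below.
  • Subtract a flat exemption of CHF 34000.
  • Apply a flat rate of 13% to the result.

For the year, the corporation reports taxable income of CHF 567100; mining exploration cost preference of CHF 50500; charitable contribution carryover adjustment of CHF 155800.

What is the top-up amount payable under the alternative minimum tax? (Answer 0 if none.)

CHF 56425

Alternative minimum tax:
  Adjusted income: CHF 567100 + CHF 50500 + CHF 155800 = CHF 773400
  Less exemption CHF 34000 → base CHF 739400
  CHF 739400 × 13% = CHF 96122

Regular tax:
  CHF 567100 × 7% = CHF 39697

Excess of alternative minimum tax over regular tax: CHF 96122 − CHF 39697 = CHF 56425.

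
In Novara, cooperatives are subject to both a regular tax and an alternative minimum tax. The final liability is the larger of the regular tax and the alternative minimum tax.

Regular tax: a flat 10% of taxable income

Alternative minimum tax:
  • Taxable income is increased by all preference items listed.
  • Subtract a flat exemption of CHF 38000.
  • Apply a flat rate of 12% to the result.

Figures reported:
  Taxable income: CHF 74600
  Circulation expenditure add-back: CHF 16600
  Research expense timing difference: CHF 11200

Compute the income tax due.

CHF 7728

Regular tax:
  CHF 74600 × 10% = CHF 7460

Alternative minimum tax:
  Adjusted income: CHF 74600 + CHF 16600 + CHF 11200 = CHF 102400
  Less exemption CHF 38000 → base CHF 64400
  CHF 64400 × 12% = CHF 7728

CHF 7728 > CHF 7460, so the alternative minimum tax is the binding amount.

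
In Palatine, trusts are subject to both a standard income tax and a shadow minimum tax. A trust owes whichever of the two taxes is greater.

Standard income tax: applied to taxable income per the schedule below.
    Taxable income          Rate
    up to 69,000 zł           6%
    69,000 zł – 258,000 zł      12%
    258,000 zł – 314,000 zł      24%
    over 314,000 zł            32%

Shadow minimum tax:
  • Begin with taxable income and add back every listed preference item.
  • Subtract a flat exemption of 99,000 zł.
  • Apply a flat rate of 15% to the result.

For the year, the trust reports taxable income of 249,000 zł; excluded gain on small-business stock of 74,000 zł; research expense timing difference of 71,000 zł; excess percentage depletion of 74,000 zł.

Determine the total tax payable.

55,350 zł

Standard income tax:
  69,000 zł × 6% = 4,140 zł
  180,000 zł × 12% = 21,600 zł
  → 25,740 zł

Shadow minimum tax:
  Adjusted income: 249,000 zł + 74,000 zł + 71,000 zł + 74,000 zł = 468,000 zł
  Less exemption 99,000 zł → base 369,000 zł
  369,000 zł × 15% = 55,350 zł

55,350 zł > 25,740 zł, so the shadow minimum tax is the binding amount.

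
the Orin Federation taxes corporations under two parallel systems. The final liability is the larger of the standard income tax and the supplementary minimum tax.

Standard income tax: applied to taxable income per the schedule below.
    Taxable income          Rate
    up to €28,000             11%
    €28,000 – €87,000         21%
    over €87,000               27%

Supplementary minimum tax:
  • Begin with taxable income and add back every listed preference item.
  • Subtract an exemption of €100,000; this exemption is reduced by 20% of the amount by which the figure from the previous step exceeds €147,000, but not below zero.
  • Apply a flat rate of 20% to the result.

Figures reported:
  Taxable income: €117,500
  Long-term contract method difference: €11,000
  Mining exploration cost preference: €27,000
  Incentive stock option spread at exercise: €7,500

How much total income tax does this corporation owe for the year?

Standard income tax:
  €28,000 × 11% = €3,080
  €59,000 × 21% = €12,390
  €30,500 × 27% = €8,235
  → €23,705

Supplementary minimum tax:
  Adjusted income: €117,500 + €11,000 + €27,000 + €7,500 = €163,000
  Exemption: €100,000 − 20% × (€163,000 − €147,000) = €100,000 − €3,200 = €96,800
  Base: €163,000 − €96,800 = €66,200
  €66,200 × 20% = €13,240

€23,705 > €13,240, so the standard income tax governs.

€23,705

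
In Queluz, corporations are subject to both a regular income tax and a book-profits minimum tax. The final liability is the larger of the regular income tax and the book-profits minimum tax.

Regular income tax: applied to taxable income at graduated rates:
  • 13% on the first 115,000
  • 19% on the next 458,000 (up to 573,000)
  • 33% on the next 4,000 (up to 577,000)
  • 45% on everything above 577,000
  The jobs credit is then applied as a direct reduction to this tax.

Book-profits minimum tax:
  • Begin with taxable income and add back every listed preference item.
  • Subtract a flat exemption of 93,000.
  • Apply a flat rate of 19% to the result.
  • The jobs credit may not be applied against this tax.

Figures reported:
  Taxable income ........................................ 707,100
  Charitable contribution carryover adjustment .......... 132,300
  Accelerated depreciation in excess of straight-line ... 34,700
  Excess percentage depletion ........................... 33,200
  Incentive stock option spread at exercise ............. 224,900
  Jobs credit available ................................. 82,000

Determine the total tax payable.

197,448

Book-profits minimum tax:
  Adjusted income: 707,100 + 132,300 + 34,700 + 33,200 + 224,900 = 1,132,200
  Less exemption 93,000 → base 1,039,200
  1,039,200 × 19% = 197,448

Regular income tax:
  115,000 × 13% = 14,950
  458,000 × 19% = 87,020
  4,000 × 33% = 1,320
  130,100 × 45% = 58,545
  → 161,835
  Less jobs credit 82,000 → 79,835

197,448 > 79,835, so the book-profits minimum tax is the binding amount.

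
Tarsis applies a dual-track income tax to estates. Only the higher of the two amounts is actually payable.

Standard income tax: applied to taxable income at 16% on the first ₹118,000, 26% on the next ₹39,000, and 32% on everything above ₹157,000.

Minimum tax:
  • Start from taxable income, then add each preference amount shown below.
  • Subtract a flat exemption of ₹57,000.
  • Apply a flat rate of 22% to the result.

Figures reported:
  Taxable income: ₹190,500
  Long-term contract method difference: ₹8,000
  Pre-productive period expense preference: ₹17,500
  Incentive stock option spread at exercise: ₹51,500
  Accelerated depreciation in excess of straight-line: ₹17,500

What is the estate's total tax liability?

₹50,160

Minimum tax:
  Adjusted income: ₹190,500 + ₹8,000 + ₹17,500 + ₹51,500 + ₹17,500 = ₹285,000
  Less exemption ₹57,000 → base ₹228,000
  ₹228,000 × 22% = ₹50,160

Standard income tax:
  ₹118,000 × 16% = ₹18,880
  ₹39,000 × 26% = ₹10,140
  ₹33,500 × 32% = ₹10,720
  → ₹39,740

₹50,160 > ₹39,740, so the minimum tax is the binding amount.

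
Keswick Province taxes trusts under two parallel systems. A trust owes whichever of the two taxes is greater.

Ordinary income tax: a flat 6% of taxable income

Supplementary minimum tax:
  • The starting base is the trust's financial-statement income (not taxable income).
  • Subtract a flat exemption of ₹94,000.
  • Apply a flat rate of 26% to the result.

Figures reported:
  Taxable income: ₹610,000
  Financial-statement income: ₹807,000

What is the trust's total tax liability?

₹185,380

Ordinary income tax:
  ₹610,000 × 6% = ₹36,600

Supplementary minimum tax:
  Base (financial-statement income): ₹807,000
  Less exemption ₹94,000 → base ₹713,000
  ₹713,000 × 26% = ₹185,380

₹185,380 > ₹36,600, so the supplementary minimum tax is the binding amount.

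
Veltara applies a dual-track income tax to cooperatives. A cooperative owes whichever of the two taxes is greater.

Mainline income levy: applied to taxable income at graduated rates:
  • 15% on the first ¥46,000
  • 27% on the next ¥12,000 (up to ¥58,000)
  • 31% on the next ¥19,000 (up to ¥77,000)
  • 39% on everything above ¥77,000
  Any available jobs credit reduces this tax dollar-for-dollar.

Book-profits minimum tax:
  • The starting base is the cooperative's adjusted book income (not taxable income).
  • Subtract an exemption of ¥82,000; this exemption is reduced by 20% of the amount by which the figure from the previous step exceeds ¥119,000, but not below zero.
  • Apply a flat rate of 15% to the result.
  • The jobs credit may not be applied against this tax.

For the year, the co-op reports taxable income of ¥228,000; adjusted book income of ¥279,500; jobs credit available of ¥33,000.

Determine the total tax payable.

¥41,920

Book-profits minimum tax:
  Base (adjusted book income): ¥279,500
  Exemption: ¥82,000 − 20% × (¥279,500 − ¥119,000) = ¥82,000 − ¥32,100 = ¥49,900
  Base: ¥279,500 − ¥49,900 = ¥229,600
  ¥229,600 × 15% = ¥34,440

Mainline income levy:
  ¥46,000 × 15% = ¥6,900
  ¥12,000 × 27% = ¥3,240
  ¥19,000 × 31% = ¥5,890
  ¥151,000 × 39% = ¥58,890
  → ¥74,920
  Less jobs credit ¥33,000 → ¥41,920

¥41,920 > ¥34,440, so the mainline income levy governs.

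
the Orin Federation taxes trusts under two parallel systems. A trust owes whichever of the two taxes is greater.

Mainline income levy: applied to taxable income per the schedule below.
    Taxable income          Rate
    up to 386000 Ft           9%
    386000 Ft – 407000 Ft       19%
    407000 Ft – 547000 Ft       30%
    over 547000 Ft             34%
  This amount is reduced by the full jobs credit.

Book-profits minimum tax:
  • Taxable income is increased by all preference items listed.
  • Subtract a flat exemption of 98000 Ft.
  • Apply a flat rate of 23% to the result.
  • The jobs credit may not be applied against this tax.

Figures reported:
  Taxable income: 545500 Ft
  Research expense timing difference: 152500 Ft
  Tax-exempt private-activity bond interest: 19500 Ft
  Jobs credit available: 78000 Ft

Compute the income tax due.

Book-profits minimum tax:
  Adjusted income: 545500 Ft + 152500 Ft + 19500 Ft = 717500 Ft
  Less exemption 98000 Ft → base 619500 Ft
  619500 Ft × 23% = 142485 Ft

Mainline income levy:
  386000 Ft × 9% = 34740 Ft
  21000 Ft × 19% = 3990 Ft
  138500 Ft × 30% = 41550 Ft
  → 80280 Ft
  Less jobs credit 78000 Ft → 2280 Ft

142485 Ft > 2280 Ft, so the book-profits minimum tax is the binding amount.

142485 Ft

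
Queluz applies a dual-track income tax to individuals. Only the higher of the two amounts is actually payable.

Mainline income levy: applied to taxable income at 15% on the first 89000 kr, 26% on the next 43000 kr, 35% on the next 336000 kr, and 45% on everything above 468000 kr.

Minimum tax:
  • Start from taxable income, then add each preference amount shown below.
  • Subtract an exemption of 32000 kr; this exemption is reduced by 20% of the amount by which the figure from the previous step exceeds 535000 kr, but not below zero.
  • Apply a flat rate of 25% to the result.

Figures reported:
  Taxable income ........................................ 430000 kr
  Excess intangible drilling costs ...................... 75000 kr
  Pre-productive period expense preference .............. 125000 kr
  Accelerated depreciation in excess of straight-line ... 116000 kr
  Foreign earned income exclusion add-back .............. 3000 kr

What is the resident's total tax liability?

Minimum tax:
  Adjusted income: 430000 kr + 75000 kr + 125000 kr + 116000 kr + 3000 kr = 749000 kr
  Exemption: 20% × (749000 kr − 535000 kr) = 42800 kr ≥ 32000 kr, so the exemption is fully phased out
  Base: 749000 kr − 0 kr = 749000 kr
  749000 kr × 25% = 187250 kr

Mainline income levy:
  89000 kr × 15% = 13350 kr
  43000 kr × 26% = 11180 kr
  298000 kr × 35% = 104300 kr
  → 128830 kr

187250 kr > 128830 kr, so the minimum tax is the binding amount.

187250 kr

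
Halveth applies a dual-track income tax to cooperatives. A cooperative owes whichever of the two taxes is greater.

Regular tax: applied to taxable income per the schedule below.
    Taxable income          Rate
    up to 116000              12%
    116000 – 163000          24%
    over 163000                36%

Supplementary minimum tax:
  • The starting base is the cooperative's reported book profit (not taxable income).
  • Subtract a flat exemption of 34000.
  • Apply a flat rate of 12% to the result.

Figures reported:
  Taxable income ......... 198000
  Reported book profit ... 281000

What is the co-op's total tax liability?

Regular tax:
  116000 × 12% = 13920
  47000 × 24% = 11280
  35000 × 36% = 12600
  → 37800

Supplementary minimum tax:
  Base (reported book profit): 281000
  Less exemption 34000 → base 247000
  247000 × 12% = 29640

37800 > 29640, so the regular tax governs.

37800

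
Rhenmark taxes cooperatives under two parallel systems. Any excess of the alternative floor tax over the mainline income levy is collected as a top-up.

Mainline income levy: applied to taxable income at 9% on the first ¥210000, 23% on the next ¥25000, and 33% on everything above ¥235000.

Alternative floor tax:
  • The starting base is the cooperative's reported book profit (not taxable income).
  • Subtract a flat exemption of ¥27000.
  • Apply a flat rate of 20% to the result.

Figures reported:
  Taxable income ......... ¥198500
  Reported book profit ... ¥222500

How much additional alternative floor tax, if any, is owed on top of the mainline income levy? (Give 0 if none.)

Mainline income levy:
  ¥198500 × 9% = ¥17865

Alternative floor tax:
  Base (reported book profit): ¥222500
  Less exemption ¥27000 → base ¥195500
  ¥195500 × 20% = ¥39100

Excess of alternative floor tax over mainline income levy: ¥39100 − ¥17865 = ¥21235.

¥21235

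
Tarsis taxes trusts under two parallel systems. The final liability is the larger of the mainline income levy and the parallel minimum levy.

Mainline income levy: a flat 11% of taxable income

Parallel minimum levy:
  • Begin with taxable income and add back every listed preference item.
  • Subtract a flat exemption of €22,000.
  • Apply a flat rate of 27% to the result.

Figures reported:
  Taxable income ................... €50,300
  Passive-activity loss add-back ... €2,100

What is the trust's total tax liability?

Parallel minimum levy:
  Adjusted income: €50,300 + €2,100 = €52,400
  Less exemption €22,000 → base €30,400
  €30,400 × 27% = €8,208

Mainline income levy:
  €50,300 × 11% = €5,533

€8,208 > €5,533, so the parallel minimum levy is the binding amount.

€8,208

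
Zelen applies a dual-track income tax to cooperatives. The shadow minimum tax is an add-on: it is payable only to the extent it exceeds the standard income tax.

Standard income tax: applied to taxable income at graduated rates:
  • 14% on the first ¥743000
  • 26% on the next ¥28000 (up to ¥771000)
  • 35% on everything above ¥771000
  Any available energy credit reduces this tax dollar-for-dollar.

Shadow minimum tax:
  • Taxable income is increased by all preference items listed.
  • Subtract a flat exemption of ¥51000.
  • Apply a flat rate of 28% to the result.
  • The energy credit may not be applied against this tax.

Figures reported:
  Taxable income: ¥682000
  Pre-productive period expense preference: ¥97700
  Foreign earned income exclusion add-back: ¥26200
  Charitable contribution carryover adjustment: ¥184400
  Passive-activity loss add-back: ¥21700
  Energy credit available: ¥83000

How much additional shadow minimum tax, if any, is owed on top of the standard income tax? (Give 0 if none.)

¥256600

Shadow minimum tax:
  Adjusted income: ¥682000 + ¥97700 + ¥26200 + ¥184400 + ¥21700 = ¥1012000
  Less exemption ¥51000 → base ¥961000
  ¥961000 × 28% = ¥269080

Standard income tax:
  ¥682000 × 14% = ¥95480
  Less energy credit ¥83000 → ¥12480

Excess of shadow minimum tax over standard income tax: ¥269080 − ¥12480 = ¥256600.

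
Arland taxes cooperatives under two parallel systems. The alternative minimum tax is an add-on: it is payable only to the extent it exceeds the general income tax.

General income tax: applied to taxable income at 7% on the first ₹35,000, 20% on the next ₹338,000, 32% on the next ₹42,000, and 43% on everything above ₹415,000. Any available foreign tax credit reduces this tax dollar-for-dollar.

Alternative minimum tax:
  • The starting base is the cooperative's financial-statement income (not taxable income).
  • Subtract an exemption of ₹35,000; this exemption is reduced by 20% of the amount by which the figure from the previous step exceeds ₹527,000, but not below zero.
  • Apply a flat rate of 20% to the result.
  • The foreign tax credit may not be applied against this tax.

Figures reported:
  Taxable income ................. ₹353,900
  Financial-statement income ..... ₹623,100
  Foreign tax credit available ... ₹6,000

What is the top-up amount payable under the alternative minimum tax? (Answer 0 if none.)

General income tax:
  ₹35,000 × 7% = ₹2,450
  ₹318,900 × 20% = ₹63,780
  → ₹66,230
  Less foreign tax credit ₹6,000 → ₹60,230

Alternative minimum tax:
  Base (financial-statement income): ₹623,100
  Exemption: ₹35,000 − 20% × (₹623,100 − ₹527,000) = ₹35,000 − ₹19,220 = ₹15,780
  Base: ₹623,100 − ₹15,780 = ₹607,320
  ₹607,320 × 20% = ₹121,464

Excess of alternative minimum tax over general income tax: ₹121,464 − ₹60,230 = ₹61,234.

₹61,234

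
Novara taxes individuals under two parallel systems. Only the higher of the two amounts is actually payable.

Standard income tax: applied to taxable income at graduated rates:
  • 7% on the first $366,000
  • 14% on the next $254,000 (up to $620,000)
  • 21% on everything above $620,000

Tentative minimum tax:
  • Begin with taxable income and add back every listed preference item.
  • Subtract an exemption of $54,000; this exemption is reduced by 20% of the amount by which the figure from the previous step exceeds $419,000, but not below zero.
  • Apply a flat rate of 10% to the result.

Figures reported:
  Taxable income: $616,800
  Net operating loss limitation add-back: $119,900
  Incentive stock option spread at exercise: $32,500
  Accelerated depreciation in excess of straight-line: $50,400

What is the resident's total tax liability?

$81,960

Standard income tax:
  $366,000 × 7% = $25,620
  $250,800 × 14% = $35,112
  → $60,732

Tentative minimum tax:
  Adjusted income: $616,800 + $119,900 + $32,500 + $50,400 = $819,600
  Exemption: 20% × ($819,600 − $419,000) = $80,120 ≥ $54,000, so the exemption is fully phased out
  Base: $819,600 − $0 = $819,600
  $819,600 × 10% = $81,960

$81,960 > $60,732, so the tentative minimum tax is the binding amount.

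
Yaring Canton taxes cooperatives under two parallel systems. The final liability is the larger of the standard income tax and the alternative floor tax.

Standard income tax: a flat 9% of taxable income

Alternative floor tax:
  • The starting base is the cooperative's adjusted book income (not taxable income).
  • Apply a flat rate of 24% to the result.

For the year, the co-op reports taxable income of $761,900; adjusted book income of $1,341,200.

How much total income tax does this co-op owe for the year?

Alternative floor tax:
  Base (adjusted book income): $1,341,200
  $1,341,200 × 24% = $321,888

Standard income tax:
  $761,900 × 9% = $68,571

$321,888 > $68,571, so the alternative floor tax is the binding amount.

$321,888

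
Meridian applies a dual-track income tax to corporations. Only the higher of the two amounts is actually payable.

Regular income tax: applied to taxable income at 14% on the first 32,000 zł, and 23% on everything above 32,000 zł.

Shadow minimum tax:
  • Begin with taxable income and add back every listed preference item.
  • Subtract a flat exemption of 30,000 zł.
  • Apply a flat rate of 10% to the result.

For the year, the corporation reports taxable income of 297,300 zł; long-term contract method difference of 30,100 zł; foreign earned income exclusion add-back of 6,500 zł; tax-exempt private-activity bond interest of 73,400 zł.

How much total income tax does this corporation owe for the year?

Shadow minimum tax:
  Adjusted income: 297,300 zł + 30,100 zł + 6,500 zł + 73,400 zł = 407,300 zł
  Less exemption 30,000 zł → base 377,300 zł
  377,300 zł × 10% = 37,730 zł

Regular income tax:
  32,000 zł × 14% = 4,480 zł
  265,300 zł × 23% = 61,019 zł
  → 65,499 zł

65,499 zł > 37,730 zł, so the regular income tax governs.

65,499 zł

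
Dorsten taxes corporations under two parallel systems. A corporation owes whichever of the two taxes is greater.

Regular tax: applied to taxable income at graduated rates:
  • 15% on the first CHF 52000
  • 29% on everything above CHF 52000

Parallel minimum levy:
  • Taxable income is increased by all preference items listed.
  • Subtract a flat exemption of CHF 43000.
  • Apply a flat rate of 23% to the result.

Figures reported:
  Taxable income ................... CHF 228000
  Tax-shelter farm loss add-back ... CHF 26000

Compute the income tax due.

Regular tax:
  CHF 52000 × 15% = CHF 7800
  CHF 176000 × 29% = CHF 51040
  → CHF 58840

Parallel minimum levy:
  Adjusted income: CHF 228000 + CHF 26000 = CHF 254000
  Less exemption CHF 43000 → base CHF 211000
  CHF 211000 × 23% = CHF 48530

CHF 58840 > CHF 48530, so the regular tax governs.

CHF 58840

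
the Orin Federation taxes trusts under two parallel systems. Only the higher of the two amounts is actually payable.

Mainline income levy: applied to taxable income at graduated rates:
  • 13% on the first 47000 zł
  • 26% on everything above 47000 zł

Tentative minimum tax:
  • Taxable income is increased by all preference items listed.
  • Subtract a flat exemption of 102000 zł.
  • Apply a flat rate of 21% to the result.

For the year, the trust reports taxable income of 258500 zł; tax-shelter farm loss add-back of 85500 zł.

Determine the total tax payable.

61100 zł

Mainline income levy:
  47000 zł × 13% = 6110 zł
  211500 zł × 26% = 54990 zł
  → 61100 zł

Tentative minimum tax:
  Adjusted income: 258500 zł + 85500 zł = 344000 zł
  Less exemption 102000 zł → base 242000 zł
  242000 zł × 21% = 50820 zł

61100 zł > 50820 zł, so the mainline income levy governs.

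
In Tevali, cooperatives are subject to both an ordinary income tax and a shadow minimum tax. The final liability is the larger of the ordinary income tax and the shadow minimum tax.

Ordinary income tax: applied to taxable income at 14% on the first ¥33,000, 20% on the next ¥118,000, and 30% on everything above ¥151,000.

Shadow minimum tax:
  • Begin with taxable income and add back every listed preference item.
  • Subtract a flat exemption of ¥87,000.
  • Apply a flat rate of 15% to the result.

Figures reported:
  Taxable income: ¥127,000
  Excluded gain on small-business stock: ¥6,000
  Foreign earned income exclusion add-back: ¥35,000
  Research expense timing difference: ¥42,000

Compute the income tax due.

¥23,420

Shadow minimum tax:
  Adjusted income: ¥127,000 + ¥6,000 + ¥35,000 + ¥42,000 = ¥210,000
  Less exemption ¥87,000 → base ¥123,000
  ¥123,000 × 15% = ¥18,450

Ordinary income tax:
  ¥33,000 × 14% = ¥4,620
  ¥94,000 × 20% = ¥18,800
  → ¥23,420

¥23,420 > ¥18,450, so the ordinary income tax governs.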